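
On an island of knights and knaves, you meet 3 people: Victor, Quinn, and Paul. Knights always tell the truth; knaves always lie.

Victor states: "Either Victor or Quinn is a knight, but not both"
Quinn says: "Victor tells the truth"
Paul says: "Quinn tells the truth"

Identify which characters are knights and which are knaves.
Victor is a knave.
Quinn is a knave.
Paul is a knave.

Verification:
- Victor (knave) says "Either Victor or Quinn is a knight, but not both" - this is FALSE (a lie) because Victor is a knave and Quinn is a knave.
- Quinn (knave) says "Victor tells the truth" - this is FALSE (a lie) because Victor is a knave.
- Paul (knave) says "Quinn tells the truth" - this is FALSE (a lie) because Quinn is a knave.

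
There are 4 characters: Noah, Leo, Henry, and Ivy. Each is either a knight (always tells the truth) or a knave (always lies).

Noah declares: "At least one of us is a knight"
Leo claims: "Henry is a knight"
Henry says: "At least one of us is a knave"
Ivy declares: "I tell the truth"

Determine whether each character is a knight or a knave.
Noah is a knight.
Leo is a knight.
Henry is a knight.
Ivy is a knave.

Verification:
- Noah (knight) says "At least one of us is a knight" - this is TRUE because Noah, Leo, and Henry are knights.
- Leo (knight) says "Henry is a knight" - this is TRUE because Henry is a knight.
- Henry (knight) says "At least one of us is a knave" - this is TRUE because Ivy is a knave.
- Ivy (knave) says "I tell the truth" - this is FALSE (a lie) because Ivy is a knave.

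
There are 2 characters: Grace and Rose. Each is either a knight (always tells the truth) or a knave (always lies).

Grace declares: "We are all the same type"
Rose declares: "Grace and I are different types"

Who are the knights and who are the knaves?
Grace is a knave.
Rose is a knight.

Verification:
- Grace (knave) says "We are all the same type" - this is FALSE (a lie) because Rose is a knight and Grace is a knave.
- Rose (knight) says "Grace and I are different types" - this is TRUE because Rose is a knight and Grace is a knave.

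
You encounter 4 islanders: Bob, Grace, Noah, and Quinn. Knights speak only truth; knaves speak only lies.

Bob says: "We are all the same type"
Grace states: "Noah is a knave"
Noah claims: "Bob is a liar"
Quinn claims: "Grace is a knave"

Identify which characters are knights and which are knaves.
Bob is a knave.
Grace is a knave.
Noah is a knight.
Quinn is a knight.

Verification:
- Bob (knave) says "We are all the same type" - this is FALSE (a lie) because Noah and Quinn are knights and Bob and Grace are knaves.
- Grace (knave) says "Noah is a knave" - this is FALSE (a lie) because Noah is a knight.
- Noah (knight) says "Bob is a liar" - this is TRUE because Bob is a knave.
- Quinn (knight) says "Grace is a knave" - this is TRUE because Grace is a knave.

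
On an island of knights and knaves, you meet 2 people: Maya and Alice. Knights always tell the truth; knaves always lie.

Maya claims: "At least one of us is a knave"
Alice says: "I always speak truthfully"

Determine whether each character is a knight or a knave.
Maya is a knight.
Alice is a knave.

Verification:
- Maya (knight) says "At least one of us is a knave" - this is TRUE because Alice is a knave.
- Alice (knave) says "I always speak truthfully" - this is FALSE (a lie) because Alice is a knave.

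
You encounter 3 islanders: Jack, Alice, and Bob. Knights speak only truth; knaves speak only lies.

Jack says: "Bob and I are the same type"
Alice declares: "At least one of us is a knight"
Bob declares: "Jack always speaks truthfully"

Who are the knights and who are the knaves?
Jack is a knight.
Alice is a knight.
Bob is a knight.

Verification:
- Jack (knight) says "Bob and I are the same type" - this is TRUE because Jack is a knight and Bob is a knight.
- Alice (knight) says "At least one of us is a knight" - this is TRUE because Jack, Alice, and Bob are knights.
- Bob (knight) says "Jack always speaks truthfully" - this is TRUE because Jack is a knight.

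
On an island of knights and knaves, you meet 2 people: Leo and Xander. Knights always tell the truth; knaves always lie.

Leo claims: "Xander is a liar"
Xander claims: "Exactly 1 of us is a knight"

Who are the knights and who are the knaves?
Leo is a knave.
Xander is a knight.

Verification:
- Leo (knave) says "Xander is a liar" - this is FALSE (a lie) because Xander is a knight.
- Xander (knight) says "Exactly 1 of us is a knight" - this is TRUE because there are 1 knights.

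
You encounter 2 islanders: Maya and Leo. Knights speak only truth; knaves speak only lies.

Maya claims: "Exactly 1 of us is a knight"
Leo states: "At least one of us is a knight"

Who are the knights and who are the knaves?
Maya is a knave.
Leo is a knave.

Verification:
- Maya (knave) says "Exactly 1 of us is a knight" - this is FALSE (a lie) because there are 0 knights.
- Leo (knave) says "At least one of us is a knight" - this is FALSE (a lie) because no one is a knight.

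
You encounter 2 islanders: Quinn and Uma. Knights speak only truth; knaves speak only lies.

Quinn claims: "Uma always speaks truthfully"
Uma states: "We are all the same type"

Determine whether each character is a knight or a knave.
Quinn is a knight.
Uma is a knight.

Verification:
- Quinn (knight) says "Uma always speaks truthfully" - this is TRUE because Uma is a knight.
- Uma (knight) says "We are all the same type" - this is TRUE because Quinn and Uma are knights.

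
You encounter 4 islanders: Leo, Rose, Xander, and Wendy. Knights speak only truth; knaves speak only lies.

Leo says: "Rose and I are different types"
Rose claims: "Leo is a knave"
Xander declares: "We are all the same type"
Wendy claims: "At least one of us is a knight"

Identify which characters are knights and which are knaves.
Leo is a knight.
Rose is a knave.
Xander is a knave.
Wendy is a knight.

Verification:
- Leo (knight) says "Rose and I are different types" - this is TRUE because Leo is a knight and Rose is a knave.
- Rose (knave) says "Leo is a knave" - this is FALSE (a lie) because Leo is a knight.
- Xander (knave) says "We are all the same type" - this is FALSE (a lie) because Leo and Wendy are knights and Rose and Xander are knaves.
- Wendy (knight) says "At least one of us is a knight" - this is TRUE because Leo and Wendy are knights.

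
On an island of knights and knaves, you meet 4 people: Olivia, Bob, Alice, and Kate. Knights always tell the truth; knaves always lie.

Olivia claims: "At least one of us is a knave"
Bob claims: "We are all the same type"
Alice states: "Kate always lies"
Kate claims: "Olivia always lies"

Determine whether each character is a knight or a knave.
Olivia is a knight.
Bob is a knave.
Alice is a knight.
Kate is a knave.

Verification:
- Olivia (knight) says "At least one of us is a knave" - this is TRUE because Bob and Kate are knaves.
- Bob (knave) says "We are all the same type" - this is FALSE (a lie) because Olivia and Alice are knights and Bob and Kate are knaves.
- Alice (knight) says "Kate always lies" - this is TRUE because Kate is a knave.
- Kate (knave) says "Olivia always lies" - this is FALSE (a lie) because Olivia is a knight.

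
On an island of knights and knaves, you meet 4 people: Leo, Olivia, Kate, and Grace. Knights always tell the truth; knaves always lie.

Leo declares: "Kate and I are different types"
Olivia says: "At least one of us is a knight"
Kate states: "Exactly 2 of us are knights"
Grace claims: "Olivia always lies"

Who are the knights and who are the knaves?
Leo is a knave.
Olivia is a knight.
Kate is a knave.
Grace is a knave.

Verification:
- Leo (knave) says "Kate and I are different types" - this is FALSE (a lie) because Leo is a knave and Kate is a knave.
- Olivia (knight) says "At least one of us is a knight" - this is TRUE because Olivia is a knight.
- Kate (knave) says "Exactly 2 of us are knights" - this is FALSE (a lie) because there are 1 knights.
- Grace (knave) says "Olivia always lies" - this is FALSE (a lie) because Olivia is a knight.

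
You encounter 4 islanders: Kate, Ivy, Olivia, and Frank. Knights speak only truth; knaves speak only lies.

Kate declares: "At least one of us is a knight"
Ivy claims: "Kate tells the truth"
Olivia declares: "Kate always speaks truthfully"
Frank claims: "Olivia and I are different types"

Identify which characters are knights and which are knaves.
Kate is a knave.
Ivy is a knave.
Olivia is a knave.
Frank is a knave.

Verification:
- Kate (knave) says "At least one of us is a knight" - this is FALSE (a lie) because no one is a knight.
- Ivy (knave) says "Kate tells the truth" - this is FALSE (a lie) because Kate is a knave.
- Olivia (knave) says "Kate always speaks truthfully" - this is FALSE (a lie) because Kate is a knave.
- Frank (knave) says "Olivia and I are different types" - this is FALSE (a lie) because Frank is a knave and Olivia is a knave.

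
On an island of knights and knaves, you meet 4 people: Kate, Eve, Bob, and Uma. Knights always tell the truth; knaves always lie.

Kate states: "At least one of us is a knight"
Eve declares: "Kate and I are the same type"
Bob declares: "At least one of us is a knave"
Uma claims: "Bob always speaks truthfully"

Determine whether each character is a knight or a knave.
Kate is a knight.
Eve is a knave.
Bob is a knight.
Uma is a knight.

Verification:
- Kate (knight) says "At least one of us is a knight" - this is TRUE because Kate, Bob, and Uma are knights.
- Eve (knave) says "Kate and I are the same type" - this is FALSE (a lie) because Eve is a knave and Kate is a knight.
- Bob (knight) says "At least one of us is a knave" - this is TRUE because Eve is a knave.
- Uma (knight) says "Bob always speaks truthfully" - this is TRUE because Bob is a knight.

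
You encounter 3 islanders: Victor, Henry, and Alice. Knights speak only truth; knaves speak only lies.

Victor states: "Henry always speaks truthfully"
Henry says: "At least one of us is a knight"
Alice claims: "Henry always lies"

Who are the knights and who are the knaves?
Victor is a knight.
Henry is a knight.
Alice is a knave.

Verification:
- Victor (knight) says "Henry always speaks truthfully" - this is TRUE because Henry is a knight.
- Henry (knight) says "At least one of us is a knight" - this is TRUE because Victor and Henry are knights.
- Alice (knave) says "Henry always lies" - this is FALSE (a lie) because Henry is a knight.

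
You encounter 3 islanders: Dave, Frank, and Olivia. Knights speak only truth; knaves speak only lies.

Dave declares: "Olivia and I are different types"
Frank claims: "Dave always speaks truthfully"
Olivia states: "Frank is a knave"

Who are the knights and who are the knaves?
Dave is a knight.
Frank is a knight.
Olivia is a knave.

Verification:
- Dave (knight) says "Olivia and I are different types" - this is TRUE because Dave is a knight and Olivia is a knave.
- Frank (knight) says "Dave always speaks truthfully" - this is TRUE because Dave is a knight.
- Olivia (knave) says "Frank is a knave" - this is FALSE (a lie) because Frank is a knight.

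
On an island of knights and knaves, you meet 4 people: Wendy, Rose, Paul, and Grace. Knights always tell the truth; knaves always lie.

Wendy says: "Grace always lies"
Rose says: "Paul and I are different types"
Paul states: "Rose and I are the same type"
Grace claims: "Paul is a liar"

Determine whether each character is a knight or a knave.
Wendy is a knave.
Rose is a knight.
Paul is a knave.
Grace is a knight.

Verification:
- Wendy (knave) says "Grace always lies" - this is FALSE (a lie) because Grace is a knight.
- Rose (knight) says "Paul and I are different types" - this is TRUE because Rose is a knight and Paul is a knave.
- Paul (knave) says "Rose and I are the same type" - this is FALSE (a lie) because Paul is a knave and Rose is a knight.
- Grace (knight) says "Paul is a liar" - this is TRUE because Paul is a knave.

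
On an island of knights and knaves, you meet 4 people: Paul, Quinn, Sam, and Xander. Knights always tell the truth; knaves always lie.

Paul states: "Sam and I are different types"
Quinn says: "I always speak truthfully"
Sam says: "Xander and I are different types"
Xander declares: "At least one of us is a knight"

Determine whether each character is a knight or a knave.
Paul is a knave.
Quinn is a knave.
Sam is a knave.
Xander is a knave.

Verification:
- Paul (knave) says "Sam and I are different types" - this is FALSE (a lie) because Paul is a knave and Sam is a knave.
- Quinn (knave) says "I always speak truthfully" - this is FALSE (a lie) because Quinn is a knave.
- Sam (knave) says "Xander and I are different types" - this is FALSE (a lie) because Sam is a knave and Xander is a knave.
- Xander (knave) says "At least one of us is a knight" - this is FALSE (a lie) because no one is a knight.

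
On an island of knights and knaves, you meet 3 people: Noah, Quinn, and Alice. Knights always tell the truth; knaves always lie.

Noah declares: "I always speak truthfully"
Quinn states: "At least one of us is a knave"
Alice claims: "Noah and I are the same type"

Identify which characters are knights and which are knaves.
Noah is a knight.
Quinn is a knight.
Alice is a knave.

Verification:
- Noah (knight) says "I always speak truthfully" - this is TRUE because Noah is a knight.
- Quinn (knight) says "At least one of us is a knave" - this is TRUE because Alice is a knave.
- Alice (knave) says "Noah and I are the same type" - this is FALSE (a lie) because Alice is a knave and Noah is a knight.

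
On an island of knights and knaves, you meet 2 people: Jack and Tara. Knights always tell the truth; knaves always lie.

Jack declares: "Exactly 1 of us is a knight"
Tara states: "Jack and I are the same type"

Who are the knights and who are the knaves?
Jack is a knight.
Tara is a knave.

Verification:
- Jack (knight) says "Exactly 1 of us is a knight" - this is TRUE because there are 1 knights.
- Tara (knave) says "Jack and I are the same type" - this is FALSE (a lie) because Tara is a knave and Jack is a knight.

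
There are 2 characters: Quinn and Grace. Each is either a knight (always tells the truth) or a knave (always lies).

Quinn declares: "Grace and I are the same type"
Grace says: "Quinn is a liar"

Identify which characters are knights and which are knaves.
Quinn is a knave.
Grace is a knight.

Verification:
- Quinn (knave) says "Grace and I are the same type" - this is FALSE (a lie) because Quinn is a knave and Grace is a knight.
- Grace (knight) says "Quinn is a liar" - this is TRUE because Quinn is a knave.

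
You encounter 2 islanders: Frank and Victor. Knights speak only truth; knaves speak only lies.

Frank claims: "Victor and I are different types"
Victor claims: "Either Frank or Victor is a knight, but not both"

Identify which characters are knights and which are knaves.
Frank is a knave.
Victor is a knave.

Verification:
- Frank (knave) says "Victor and I are different types" - this is FALSE (a lie) because Frank is a knave and Victor is a knave.
- Victor (knave) says "Either Frank or Victor is a knight, but not both" - this is FALSE (a lie) because Frank is a knave and Victor is a knave.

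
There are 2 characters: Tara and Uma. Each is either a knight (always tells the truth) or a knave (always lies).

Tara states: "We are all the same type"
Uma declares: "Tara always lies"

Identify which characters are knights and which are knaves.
Tara is a knave.
Uma is a knight.

Verification:
- Tara (knave) says "We are all the same type" - this is FALSE (a lie) because Uma is a knight and Tara is a knave.
- Uma (knight) says "Tara always lies" - this is TRUE because Tara is a knave.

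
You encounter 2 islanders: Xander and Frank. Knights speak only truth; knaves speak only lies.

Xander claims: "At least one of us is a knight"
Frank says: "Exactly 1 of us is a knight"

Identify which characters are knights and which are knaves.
Xander is a knave.
Frank is a knave.

Verification:
- Xander (knave) says "At least one of us is a knight" - this is FALSE (a lie) because no one is a knight.
- Frank (knave) says "Exactly 1 of us is a knight" - this is FALSE (a lie) because there are 0 knights.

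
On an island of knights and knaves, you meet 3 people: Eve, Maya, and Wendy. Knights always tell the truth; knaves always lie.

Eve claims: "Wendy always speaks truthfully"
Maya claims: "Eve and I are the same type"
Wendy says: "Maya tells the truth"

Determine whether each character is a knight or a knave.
Eve is a knight.
Maya is a knight.
Wendy is a knight.

Verification:
- Eve (knight) says "Wendy always speaks truthfully" - this is TRUE because Wendy is a knight.
- Maya (knight) says "Eve and I are the same type" - this is TRUE because Maya is a knight and Eve is a knight.
- Wendy (knight) says "Maya tells the truth" - this is TRUE because Maya is a knight.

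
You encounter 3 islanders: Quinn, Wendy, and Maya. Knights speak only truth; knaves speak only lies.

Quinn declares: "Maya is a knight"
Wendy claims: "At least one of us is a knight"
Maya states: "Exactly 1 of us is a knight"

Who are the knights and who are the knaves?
Quinn is a knave.
Wendy is a knave.
Maya is a knave.

Verification:
- Quinn (knave) says "Maya is a knight" - this is FALSE (a lie) because Maya is a knave.
- Wendy (knave) says "At least one of us is a knight" - this is FALSE (a lie) because no one is a knight.
- Maya (knave) says "Exactly 1 of us is a knight" - this is FALSE (a lie) because there are 0 knights.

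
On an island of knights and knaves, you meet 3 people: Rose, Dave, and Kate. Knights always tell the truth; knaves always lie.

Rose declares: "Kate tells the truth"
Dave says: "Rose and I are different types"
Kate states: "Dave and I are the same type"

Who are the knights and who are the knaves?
Rose is a knave.
Dave is a knight.
Kate is a knave.

Verification:
- Rose (knave) says "Kate tells the truth" - this is FALSE (a lie) because Kate is a knave.
- Dave (knight) says "Rose and I are different types" - this is TRUE because Dave is a knight and Rose is a knave.
- Kate (knave) says "Dave and I are the same type" - this is FALSE (a lie) because Kate is a knave and Dave is a knight.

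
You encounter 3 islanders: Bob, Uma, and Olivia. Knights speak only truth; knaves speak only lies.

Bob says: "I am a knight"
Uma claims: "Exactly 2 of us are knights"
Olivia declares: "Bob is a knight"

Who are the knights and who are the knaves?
Bob is a knave.
Uma is a knave.
Olivia is a knave.

Verification:
- Bob (knave) says "I am a knight" - this is FALSE (a lie) because Bob is a knave.
- Uma (knave) says "Exactly 2 of us are knights" - this is FALSE (a lie) because there are 0 knights.
- Olivia (knave) says "Bob is a knight" - this is FALSE (a lie) because Bob is a knave.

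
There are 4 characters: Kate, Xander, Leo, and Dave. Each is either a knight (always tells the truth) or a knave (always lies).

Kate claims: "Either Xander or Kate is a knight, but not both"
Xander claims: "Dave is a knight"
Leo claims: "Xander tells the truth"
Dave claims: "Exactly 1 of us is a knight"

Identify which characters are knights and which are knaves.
Kate is a knave.
Xander is a knave.
Leo is a knave.
Dave is a knave.

Verification:
- Kate (knave) says "Either Xander or Kate is a knight, but not both" - this is FALSE (a lie) because Xander is a knave and Kate is a knave.
- Xander (knave) says "Dave is a knight" - this is FALSE (a lie) because Dave is a knave.
- Leo (knave) says "Xander tells the truth" - this is FALSE (a lie) because Xander is a knave.
- Dave (knave) says "Exactly 1 of us is a knight" - this is FALSE (a lie) because there are 0 knights.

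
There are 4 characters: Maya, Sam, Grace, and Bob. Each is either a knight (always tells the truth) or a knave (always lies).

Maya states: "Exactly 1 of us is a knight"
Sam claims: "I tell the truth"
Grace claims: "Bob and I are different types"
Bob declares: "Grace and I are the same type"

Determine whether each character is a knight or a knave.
Maya is a knave.
Sam is a knight.
Grace is a knight.
Bob is a knave.

Verification:
- Maya (knave) says "Exactly 1 of us is a knight" - this is FALSE (a lie) because there are 2 knights.
- Sam (knight) says "I tell the truth" - this is TRUE because Sam is a knight.
- Grace (knight) says "Bob and I are different types" - this is TRUE because Grace is a knight and Bob is a knave.
- Bob (knave) says "Grace and I are the same type" - this is FALSE (a lie) because Bob is a knave and Grace is a knight.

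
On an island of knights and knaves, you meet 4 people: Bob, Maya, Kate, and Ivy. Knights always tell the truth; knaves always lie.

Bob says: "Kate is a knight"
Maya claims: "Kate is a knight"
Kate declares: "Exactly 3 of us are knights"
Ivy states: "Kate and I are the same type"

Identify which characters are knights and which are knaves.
Bob is a knight.
Maya is a knight.
Kate is a knight.
Ivy is a knave.

Verification:
- Bob (knight) says "Kate is a knight" - this is TRUE because Kate is a knight.
- Maya (knight) says "Kate is a knight" - this is TRUE because Kate is a knight.
- Kate (knight) says "Exactly 3 of us are knights" - this is TRUE because there are 3 knights.
- Ivy (knave) says "Kate and I are the same type" - this is FALSE (a lie) because Ivy is a knave and Kate is a knight.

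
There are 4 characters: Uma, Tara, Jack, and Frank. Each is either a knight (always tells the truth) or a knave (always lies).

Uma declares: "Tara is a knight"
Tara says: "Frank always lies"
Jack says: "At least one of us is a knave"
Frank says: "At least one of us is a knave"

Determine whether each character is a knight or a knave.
Uma is a knave.
Tara is a knave.
Jack is a knight.
Frank is a knight.

Verification:
- Uma (knave) says "Tara is a knight" - this is FALSE (a lie) because Tara is a knave.
- Tara (knave) says "Frank always lies" - this is FALSE (a lie) because Frank is a knight.
- Jack (knight) says "At least one of us is a knave" - this is TRUE because Uma and Tara are knaves.
- Frank (knight) says "At least one of us is a knave" - this is TRUE because Uma and Tara are knaves.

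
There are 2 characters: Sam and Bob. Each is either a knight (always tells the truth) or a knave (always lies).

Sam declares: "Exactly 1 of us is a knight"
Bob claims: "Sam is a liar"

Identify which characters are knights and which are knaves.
Sam is a knight.
Bob is a knave.

Verification:
- Sam (knight) says "Exactly 1 of us is a knight" - this is TRUE because there are 1 knights.
- Bob (knave) says "Sam is a liar" - this is FALSE (a lie) because Sam is a knight.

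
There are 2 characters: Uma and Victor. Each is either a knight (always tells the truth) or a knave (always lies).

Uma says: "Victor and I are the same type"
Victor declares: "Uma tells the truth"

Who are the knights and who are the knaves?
Uma is a knight.
Victor is a knight.

Verification:
- Uma (knight) says "Victor and I are the same type" - this is TRUE because Uma is a knight and Victor is a knight.
- Victor (knight) says "Uma tells the truth" - this is TRUE because Uma is a knight.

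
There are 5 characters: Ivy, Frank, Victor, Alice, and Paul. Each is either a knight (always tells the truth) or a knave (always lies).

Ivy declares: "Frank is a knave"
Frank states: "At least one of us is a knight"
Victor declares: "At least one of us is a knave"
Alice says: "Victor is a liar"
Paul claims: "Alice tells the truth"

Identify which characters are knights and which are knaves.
Ivy is a knave.
Frank is a knight.
Victor is a knight.
Alice is a knave.
Paul is a knave.

Verification:
- Ivy (knave) says "Frank is a knave" - this is FALSE (a lie) because Frank is a knight.
- Frank (knight) says "At least one of us is a knight" - this is TRUE because Frank and Victor are knights.
- Victor (knight) says "At least one of us is a knave" - this is TRUE because Ivy, Alice, and Paul are knaves.
- Alice (knave) says "Victor is a liar" - this is FALSE (a lie) because Victor is a knight.
- Paul (knave) says "Alice tells the truth" - this is FALSE (a lie) because Alice is a knave.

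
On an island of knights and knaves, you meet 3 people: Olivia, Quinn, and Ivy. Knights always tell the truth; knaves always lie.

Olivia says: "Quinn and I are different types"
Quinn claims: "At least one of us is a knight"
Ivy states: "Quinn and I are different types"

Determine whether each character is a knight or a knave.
Olivia is a knave.
Quinn is a knave.
Ivy is a knave.

Verification:
- Olivia (knave) says "Quinn and I are different types" - this is FALSE (a lie) because Olivia is a knave and Quinn is a knave.
- Quinn (knave) says "At least one of us is a knight" - this is FALSE (a lie) because no one is a knight.
- Ivy (knave) says "Quinn and I are different types" - this is FALSE (a lie) because Ivy is a knave and Quinn is a knave.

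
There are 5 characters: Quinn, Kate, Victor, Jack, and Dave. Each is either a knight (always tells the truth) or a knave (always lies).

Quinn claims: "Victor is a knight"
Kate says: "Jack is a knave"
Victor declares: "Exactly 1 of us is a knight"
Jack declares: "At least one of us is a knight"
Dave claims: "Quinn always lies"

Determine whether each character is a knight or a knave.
Quinn is a knave.
Kate is a knave.
Victor is a knave.
Jack is a knight.
Dave is a knight.

Verification:
- Quinn (knave) says "Victor is a knight" - this is FALSE (a lie) because Victor is a knave.
- Kate (knave) says "Jack is a knave" - this is FALSE (a lie) because Jack is a knight.
- Victor (knave) says "Exactly 1 of us is a knight" - this is FALSE (a lie) because there are 2 knights.
- Jack (knight) says "At least one of us is a knight" - this is TRUE because Jack and Dave are knights.
- Dave (knight) says "Quinn always lies" - this is TRUE because Quinn is a knave.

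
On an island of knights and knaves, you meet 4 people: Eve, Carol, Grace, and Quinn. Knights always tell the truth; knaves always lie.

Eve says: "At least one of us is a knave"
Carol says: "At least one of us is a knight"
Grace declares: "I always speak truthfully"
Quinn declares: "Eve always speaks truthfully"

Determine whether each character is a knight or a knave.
Eve is a knight.
Carol is a knight.
Grace is a knave.
Quinn is a knight.

Verification:
- Eve (knight) says "At least one of us is a knave" - this is TRUE because Grace is a knave.
- Carol (knight) says "At least one of us is a knight" - this is TRUE because Eve, Carol, and Quinn are knights.
- Grace (knave) says "I always speak truthfully" - this is FALSE (a lie) because Grace is a knave.
- Quinn (knight) says "Eve always speaks truthfully" - this is TRUE because Eve is a knight.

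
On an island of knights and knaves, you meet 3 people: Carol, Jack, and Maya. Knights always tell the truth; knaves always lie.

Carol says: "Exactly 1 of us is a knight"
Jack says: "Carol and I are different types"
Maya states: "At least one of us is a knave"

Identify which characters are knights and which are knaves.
Carol is a knave.
Jack is a knight.
Maya is a knight.

Verification:
- Carol (knave) says "Exactly 1 of us is a knight" - this is FALSE (a lie) because there are 2 knights.
- Jack (knight) says "Carol and I are different types" - this is TRUE because Jack is a knight and Carol is a knave.
- Maya (knight) says "At least one of us is a knave" - this is TRUE because Carol is a knave.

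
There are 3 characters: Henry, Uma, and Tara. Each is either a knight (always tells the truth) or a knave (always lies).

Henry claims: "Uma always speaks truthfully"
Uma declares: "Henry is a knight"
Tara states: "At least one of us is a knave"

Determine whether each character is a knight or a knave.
Henry is a knave.
Uma is a knave.
Tara is a knight.

Verification:
- Henry (knave) says "Uma always speaks truthfully" - this is FALSE (a lie) because Uma is a knave.
- Uma (knave) says "Henry is a knight" - this is FALSE (a lie) because Henry is a knave.
- Tara (knight) says "At least one of us is a knave" - this is TRUE because Henry and Uma are knaves.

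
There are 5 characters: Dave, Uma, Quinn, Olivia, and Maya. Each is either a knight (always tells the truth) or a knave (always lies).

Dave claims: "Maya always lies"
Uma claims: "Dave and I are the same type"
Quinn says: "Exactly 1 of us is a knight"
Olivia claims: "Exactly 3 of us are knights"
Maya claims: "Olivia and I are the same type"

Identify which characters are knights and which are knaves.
Dave is a knight.
Uma is a knight.
Quinn is a knave.
Olivia is a knight.
Maya is a knave.

Verification:
- Dave (knight) says "Maya always lies" - this is TRUE because Maya is a knave.
- Uma (knight) says "Dave and I are the same type" - this is TRUE because Uma is a knight and Dave is a knight.
- Quinn (knave) says "Exactly 1 of us is a knight" - this is FALSE (a lie) because there are 3 knights.
- Olivia (knight) says "Exactly 3 of us are knights" - this is TRUE because there are 3 knights.
- Maya (knave) says "Olivia and I are the same type" - this is FALSE (a lie) because Maya is a knave and Olivia is a knight.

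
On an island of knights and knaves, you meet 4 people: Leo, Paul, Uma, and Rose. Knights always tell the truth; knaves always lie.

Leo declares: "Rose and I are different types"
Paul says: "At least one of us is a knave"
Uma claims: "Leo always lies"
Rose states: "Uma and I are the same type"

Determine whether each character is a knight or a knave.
Leo is a knave.
Paul is a knight.
Uma is a knight.
Rose is a knave.

Verification:
- Leo (knave) says "Rose and I are different types" - this is FALSE (a lie) because Leo is a knave and Rose is a knave.
- Paul (knight) says "At least one of us is a knave" - this is TRUE because Leo and Rose are knaves.
- Uma (knight) says "Leo always lies" - this is TRUE because Leo is a knave.
- Rose (knave) says "Uma and I are the same type" - this is FALSE (a lie) because Rose is a knave and Uma is a knight.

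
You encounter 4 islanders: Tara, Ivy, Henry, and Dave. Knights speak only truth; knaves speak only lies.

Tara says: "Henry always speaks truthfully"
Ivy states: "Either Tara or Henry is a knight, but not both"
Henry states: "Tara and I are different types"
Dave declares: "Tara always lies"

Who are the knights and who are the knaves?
Tara is a knave.
Ivy is a knave.
Henry is a knave.
Dave is a knight.

Verification:
- Tara (knave) says "Henry always speaks truthfully" - this is FALSE (a lie) because Henry is a knave.
- Ivy (knave) says "Either Tara or Henry is a knight, but not both" - this is FALSE (a lie) because Tara is a knave and Henry is a knave.
- Henry (knave) says "Tara and I are different types" - this is FALSE (a lie) because Henry is a knave and Tara is a knave.
- Dave (knight) says "Tara always lies" - this is TRUE because Tara is a knave.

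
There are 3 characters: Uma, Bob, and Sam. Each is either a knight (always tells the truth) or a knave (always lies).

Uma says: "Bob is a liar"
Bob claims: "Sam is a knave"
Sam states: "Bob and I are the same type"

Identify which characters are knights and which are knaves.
Uma is a knave.
Bob is a knight.
Sam is a knave.

Verification:
- Uma (knave) says "Bob is a liar" - this is FALSE (a lie) because Bob is a knight.
- Bob (knight) says "Sam is a knave" - this is TRUE because Sam is a knave.
- Sam (knave) says "Bob and I are the same type" - this is FALSE (a lie) because Sam is a knave and Bob is a knight.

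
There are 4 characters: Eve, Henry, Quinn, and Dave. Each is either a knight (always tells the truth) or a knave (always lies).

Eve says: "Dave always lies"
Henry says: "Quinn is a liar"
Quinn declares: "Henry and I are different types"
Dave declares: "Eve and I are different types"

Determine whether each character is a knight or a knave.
Eve is a knave.
Henry is a knave.
Quinn is a knight.
Dave is a knight.

Verification:
- Eve (knave) says "Dave always lies" - this is FALSE (a lie) because Dave is a knight.
- Henry (knave) says "Quinn is a liar" - this is FALSE (a lie) because Quinn is a knight.
- Quinn (knight) says "Henry and I are different types" - this is TRUE because Quinn is a knight and Henry is a knave.
- Dave (knight) says "Eve and I are different types" - this is TRUE because Dave is a knight and Eve is a knave.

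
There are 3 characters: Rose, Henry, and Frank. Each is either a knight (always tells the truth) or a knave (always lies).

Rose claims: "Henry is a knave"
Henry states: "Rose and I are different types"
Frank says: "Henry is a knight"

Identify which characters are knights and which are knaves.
Rose is a knave.
Henry is a knight.
Frank is a knight.

Verification:
- Rose (knave) says "Henry is a knave" - this is FALSE (a lie) because Henry is a knight.
- Henry (knight) says "Rose and I are different types" - this is TRUE because Henry is a knight and Rose is a knave.
- Frank (knight) says "Henry is a knight" - this is TRUE because Henry is a knight.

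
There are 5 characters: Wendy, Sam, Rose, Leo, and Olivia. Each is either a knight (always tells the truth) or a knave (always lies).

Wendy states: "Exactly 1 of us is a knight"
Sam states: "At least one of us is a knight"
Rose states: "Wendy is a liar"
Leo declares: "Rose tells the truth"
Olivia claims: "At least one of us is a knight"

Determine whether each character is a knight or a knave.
Wendy is a knave.
Sam is a knight.
Rose is a knight.
Leo is a knight.
Olivia is a knight.

Verification:
- Wendy (knave) says "Exactly 1 of us is a knight" - this is FALSE (a lie) because there are 4 knights.
- Sam (knight) says "At least one of us is a knight" - this is TRUE because Sam, Rose, Leo, and Olivia are knights.
- Rose (knight) says "Wendy is a liar" - this is TRUE because Wendy is a knave.
- Leo (knight) says "Rose tells the truth" - this is TRUE because Rose is a knight.
- Olivia (knight) says "At least one of us is a knight" - this is TRUE because Sam, Rose, Leo, and Olivia are knights.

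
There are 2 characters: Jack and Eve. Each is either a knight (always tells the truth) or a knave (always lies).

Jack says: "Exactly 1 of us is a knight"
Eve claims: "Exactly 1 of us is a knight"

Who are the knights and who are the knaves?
Jack is a knave.
Eve is a knave.

Verification:
- Jack (knave) says "Exactly 1 of us is a knight" - this is FALSE (a lie) because there are 0 knights.
- Eve (knave) says "Exactly 1 of us is a knight" - this is FALSE (a lie) because there are 0 knights.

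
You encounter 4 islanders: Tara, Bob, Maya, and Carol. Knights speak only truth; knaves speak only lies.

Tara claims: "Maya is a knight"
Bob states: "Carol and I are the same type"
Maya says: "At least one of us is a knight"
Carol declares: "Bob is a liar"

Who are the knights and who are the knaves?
Tara is a knight.
Bob is a knave.
Maya is a knight.
Carol is a knight.

Verification:
- Tara (knight) says "Maya is a knight" - this is TRUE because Maya is a knight.
- Bob (knave) says "Carol and I are the same type" - this is FALSE (a lie) because Bob is a knave and Carol is a knight.
- Maya (knight) says "At least one of us is a knight" - this is TRUE because Tara, Maya, and Carol are knights.
- Carol (knight) says "Bob is a liar" - this is TRUE because Bob is a knave.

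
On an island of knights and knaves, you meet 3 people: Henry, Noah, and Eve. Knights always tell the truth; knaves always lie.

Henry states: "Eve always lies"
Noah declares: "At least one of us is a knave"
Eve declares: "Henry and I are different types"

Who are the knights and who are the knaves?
Henry is a knave.
Noah is a knight.
Eve is a knight.

Verification:
- Henry (knave) says "Eve always lies" - this is FALSE (a lie) because Eve is a knight.
- Noah (knight) says "At least one of us is a knave" - this is TRUE because Henry is a knave.
- Eve (knight) says "Henry and I are different types" - this is TRUE because Eve is a knight and Henry is a knave.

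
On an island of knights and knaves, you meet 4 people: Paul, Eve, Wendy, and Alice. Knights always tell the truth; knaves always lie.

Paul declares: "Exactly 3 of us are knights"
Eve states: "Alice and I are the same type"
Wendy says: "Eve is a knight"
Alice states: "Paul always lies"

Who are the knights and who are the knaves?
Paul is a knave.
Eve is a knave.
Wendy is a knave.
Alice is a knight.

Verification:
- Paul (knave) says "Exactly 3 of us are knights" - this is FALSE (a lie) because there are 1 knights.
- Eve (knave) says "Alice and I are the same type" - this is FALSE (a lie) because Eve is a knave and Alice is a knight.
- Wendy (knave) says "Eve is a knight" - this is FALSE (a lie) because Eve is a knave.
- Alice (knight) says "Paul always lies" - this is TRUE because Paul is a knave.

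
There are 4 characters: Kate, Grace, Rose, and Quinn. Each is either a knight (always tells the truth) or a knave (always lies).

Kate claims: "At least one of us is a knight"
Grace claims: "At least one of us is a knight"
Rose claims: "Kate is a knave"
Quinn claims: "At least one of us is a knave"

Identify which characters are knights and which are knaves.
Kate is a knight.
Grace is a knight.
Rose is a knave.
Quinn is a knight.

Verification:
- Kate (knight) says "At least one of us is a knight" - this is TRUE because Kate, Grace, and Quinn are knights.
- Grace (knight) says "At least one of us is a knight" - this is TRUE because Kate, Grace, and Quinn are knights.
- Rose (knave) says "Kate is a knave" - this is FALSE (a lie) because Kate is a knight.
- Quinn (knight) says "At least one of us is a knave" - this is TRUE because Rose is a knave.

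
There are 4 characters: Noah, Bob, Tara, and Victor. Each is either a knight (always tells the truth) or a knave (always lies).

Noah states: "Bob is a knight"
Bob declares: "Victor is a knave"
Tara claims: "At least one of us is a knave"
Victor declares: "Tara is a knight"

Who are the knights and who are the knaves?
Noah is a knave.
Bob is a knave.
Tara is a knight.
Victor is a knight.

Verification:
- Noah (knave) says "Bob is a knight" - this is FALSE (a lie) because Bob is a knave.
- Bob (knave) says "Victor is a knave" - this is FALSE (a lie) because Victor is a knight.
- Tara (knight) says "At least one of us is a knave" - this is TRUE because Noah and Bob are knaves.
- Victor (knight) says "Tara is a knight" - this is TRUE because Tara is a knight.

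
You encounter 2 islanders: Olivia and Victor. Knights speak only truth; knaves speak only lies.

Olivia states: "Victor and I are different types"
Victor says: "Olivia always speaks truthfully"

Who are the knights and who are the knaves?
Olivia is a knave.
Victor is a knave.

Verification:
- Olivia (knave) says "Victor and I are different types" - this is FALSE (a lie) because Olivia is a knave and Victor is a knave.
- Victor (knave) says "Olivia always speaks truthfully" - this is FALSE (a lie) because Olivia is a knave.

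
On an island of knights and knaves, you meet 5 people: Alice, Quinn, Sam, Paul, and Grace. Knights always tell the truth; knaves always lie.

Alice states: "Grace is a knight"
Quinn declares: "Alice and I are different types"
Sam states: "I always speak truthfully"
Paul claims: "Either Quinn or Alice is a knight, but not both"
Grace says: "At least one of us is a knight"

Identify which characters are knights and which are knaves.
Alice is a knave.
Quinn is a knave.
Sam is a knave.
Paul is a knave.
Grace is a knave.

Verification:
- Alice (knave) says "Grace is a knight" - this is FALSE (a lie) because Grace is a knave.
- Quinn (knave) says "Alice and I are different types" - this is FALSE (a lie) because Quinn is a knave and Alice is a knave.
- Sam (knave) says "I always speak truthfully" - this is FALSE (a lie) because Sam is a knave.
- Paul (knave) says "Either Quinn or Alice is a knight, but not both" - this is FALSE (a lie) because Quinn is a knave and Alice is a knave.
- Grace (knave) says "At least one of us is a knight" - this is FALSE (a lie) because no one is a knight.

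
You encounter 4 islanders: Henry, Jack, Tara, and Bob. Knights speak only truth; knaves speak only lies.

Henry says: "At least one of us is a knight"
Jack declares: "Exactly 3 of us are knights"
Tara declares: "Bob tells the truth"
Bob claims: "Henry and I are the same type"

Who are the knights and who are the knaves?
Henry is a knight.
Jack is a knave.
Tara is a knave.
Bob is a knave.

Verification:
- Henry (knight) says "At least one of us is a knight" - this is TRUE because Henry is a knight.
- Jack (knave) says "Exactly 3 of us are knights" - this is FALSE (a lie) because there are 1 knights.
- Tara (knave) says "Bob tells the truth" - this is FALSE (a lie) because Bob is a knave.
- Bob (knave) says "Henry and I are the same type" - this is FALSE (a lie) because Bob is a knave and Henry is a knight.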